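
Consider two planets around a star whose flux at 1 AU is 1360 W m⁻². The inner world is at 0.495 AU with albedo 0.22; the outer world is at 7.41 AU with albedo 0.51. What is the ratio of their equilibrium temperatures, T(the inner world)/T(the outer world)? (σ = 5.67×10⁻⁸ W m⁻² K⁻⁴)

T₁/T₂ ≈ 4.346

T_eq = [S₀(1−A)/(4σd²)]^(1/4), so T ∝ (1−A)^(1/4) / √d.
T₁ = [1360×0.78/(4×5.67×10⁻⁸×0.495²)]^(1/4) = 371.70 K.
T₂ = [1360×0.49/(4×5.67×10⁻⁸×7.41²)]^(1/4) = 85.53 K.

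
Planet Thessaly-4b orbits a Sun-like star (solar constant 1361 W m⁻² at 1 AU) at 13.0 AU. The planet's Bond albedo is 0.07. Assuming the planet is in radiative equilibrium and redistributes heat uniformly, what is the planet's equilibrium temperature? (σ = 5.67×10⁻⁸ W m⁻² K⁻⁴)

Flux at 13.0 AU: S = 1361/13.0² = 8.05 W m⁻².
Energy balance: absorbed = emitted ⇒ πR²·S(1−A) = 4πR²·σT_eq⁴, so T_eq⁴ = S(1−A)/(4σ).
T_eq = [8.05 × 0.93 / (4 × 5.67×10⁻⁸)]^(1/4) = (3.30×10⁷)^(1/4) = 75.8 K.

T_eq ≈ 75.8 K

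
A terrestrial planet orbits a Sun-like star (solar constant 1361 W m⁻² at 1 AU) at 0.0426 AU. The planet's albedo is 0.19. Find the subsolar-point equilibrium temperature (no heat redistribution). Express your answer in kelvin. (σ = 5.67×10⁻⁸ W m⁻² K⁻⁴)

T_ss ≈ 1810 K

Flux at 0.0426 AU: S = 1361/0.0426² = 7.50×10⁵ W m⁻².
At the subsolar point the surface absorbs S(1−A) and emits σT⁴ per unit area — no factor of 4, since only the local patch is in balance.
T = [7.50×10⁵ × 0.81 / 5.67×10⁻⁸]^(1/4) = (1.07×10¹³)^(1/4) = 1810 K.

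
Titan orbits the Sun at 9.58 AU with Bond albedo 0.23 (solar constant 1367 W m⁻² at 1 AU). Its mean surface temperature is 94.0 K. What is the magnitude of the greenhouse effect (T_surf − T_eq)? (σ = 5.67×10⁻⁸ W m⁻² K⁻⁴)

S = 1367/9.58² = 14.89 W m⁻².
T_eq = [S(1−A)/(4σ)]^(1/4) = [14.89×0.77/(4×5.67×10⁻⁸)]^(1/4) = 84.3 K.
ΔT = T_surf − T_eq = 94 − 84.3.

ΔT ≈ 9.7 K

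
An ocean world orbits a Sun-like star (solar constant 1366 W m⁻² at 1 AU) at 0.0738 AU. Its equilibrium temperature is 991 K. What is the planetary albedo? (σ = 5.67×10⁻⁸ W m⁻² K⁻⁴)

Flux at 0.0738 AU: S = 1366/0.0738² = 2.51×10⁵ W m⁻².
From T_eq⁴ = S(1−A)/(4σ): 1−A = 4σT_eq⁴/S.
1−A = 4 × 5.67×10⁻⁸ × (991)⁴ / 2.51×10⁵ = 0.872.

A ≈ 0.13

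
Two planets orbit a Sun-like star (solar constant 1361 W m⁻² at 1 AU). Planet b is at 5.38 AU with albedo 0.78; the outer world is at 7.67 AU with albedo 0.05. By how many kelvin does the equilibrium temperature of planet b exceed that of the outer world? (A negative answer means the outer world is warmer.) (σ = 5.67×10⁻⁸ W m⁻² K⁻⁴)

T_eq = [S₀(1−A)/(4σd²)]^(1/4), so T ∝ (1−A)^(1/4) / √d.
T₁ = [1361×0.22/(4×5.67×10⁻⁸×5.38²)]^(1/4) = 82.18 K.
T₂ = [1361×0.95/(4×5.67×10⁻⁸×7.67²)]^(1/4) = 99.22 K.

ΔT ≈ -17.0 K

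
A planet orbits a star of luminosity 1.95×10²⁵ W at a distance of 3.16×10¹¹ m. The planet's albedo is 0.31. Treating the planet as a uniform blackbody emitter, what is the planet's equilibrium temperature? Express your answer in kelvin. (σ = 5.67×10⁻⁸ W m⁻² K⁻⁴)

Flux: S = L/(4πd²) = 1.95×10²⁵/(4π×(3.16×10¹¹)²) = 15.5 W m⁻².
Energy balance: absorbed = emitted ⇒ πR²·S(1−A) = 4πR²·σT_eq⁴, so T_eq⁴ = S(1−A)/(4σ).
T_eq = [15.5 × 0.69 / (4 × 5.67×10⁻⁸)]^(1/4) = (4.73×10⁷)^(1/4) = 82.9 K.

T_eq ≈ 82.9 K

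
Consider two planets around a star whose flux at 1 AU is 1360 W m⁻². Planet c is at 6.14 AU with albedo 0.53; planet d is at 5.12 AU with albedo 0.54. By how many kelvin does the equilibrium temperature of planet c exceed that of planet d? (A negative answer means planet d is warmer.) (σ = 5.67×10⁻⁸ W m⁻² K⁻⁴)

T_eq = [S₀(1−A)/(4σd²)]^(1/4), so T ∝ (1−A)^(1/4) / √d.
T₁ = [1360×0.47/(4×5.67×10⁻⁸×6.14²)]^(1/4) = 92.99 K.
T₂ = [1360×0.46/(4×5.67×10⁻⁸×5.12²)]^(1/4) = 101.28 K.

ΔT ≈ -8.3 K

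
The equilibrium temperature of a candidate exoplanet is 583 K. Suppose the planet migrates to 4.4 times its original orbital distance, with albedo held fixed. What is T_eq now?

T_eq ≈ 278 K

T_eq ∝ L^(1/4) · d^(−1/2).
T′ = 583 / 4.4^(1/2) = 278 K.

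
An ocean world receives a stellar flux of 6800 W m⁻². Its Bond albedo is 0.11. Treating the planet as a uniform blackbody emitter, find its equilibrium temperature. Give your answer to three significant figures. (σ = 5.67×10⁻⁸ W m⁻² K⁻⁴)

T_eq ≈ 404 K

Energy balance: absorbed = emitted ⇒ πR²·S(1−A) = 4πR²·σT_eq⁴, so T_eq⁴ = S(1−A)/(4σ).
T_eq = [6800 × 0.89 / (4 × 5.67×10⁻⁸)]^(1/4) = (2.67×10¹⁰)^(1/4) = 404 K.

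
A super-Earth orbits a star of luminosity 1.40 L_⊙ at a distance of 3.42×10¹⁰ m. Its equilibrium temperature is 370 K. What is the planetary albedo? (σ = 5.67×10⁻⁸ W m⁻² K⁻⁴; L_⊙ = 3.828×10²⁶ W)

L = 1.40 × 3.828×10²⁶ = 5.36×10²⁶ W.
Flux: S = L/(4πd²) = 5.36×10²⁶/(4π×(3.42×10¹⁰)²) = 3.65×10⁴ W m⁻².
From T_eq⁴ = S(1−A)/(4σ): 1−A = 4σT_eq⁴/S.
1−A = 4 × 5.67×10⁻⁸ × (370)⁴ / 3.65×10⁴ = 0.117.

A ≈ 0.88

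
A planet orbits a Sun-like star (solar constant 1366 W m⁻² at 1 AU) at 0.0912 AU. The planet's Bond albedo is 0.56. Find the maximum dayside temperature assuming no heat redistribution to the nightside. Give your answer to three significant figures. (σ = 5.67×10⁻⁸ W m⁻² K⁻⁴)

Flux at 0.0912 AU: S = 1366/0.0912² = 1.64×10⁵ W m⁻².
With no redistribution each surface element balances locally: S(1−A) = σT⁴.
T = [1.64×10⁵ × 0.44 / 5.67×10⁻⁸]^(1/4) = (1.27×10¹²)^(1/4) = 1060 K.

T_ss ≈ 1060 K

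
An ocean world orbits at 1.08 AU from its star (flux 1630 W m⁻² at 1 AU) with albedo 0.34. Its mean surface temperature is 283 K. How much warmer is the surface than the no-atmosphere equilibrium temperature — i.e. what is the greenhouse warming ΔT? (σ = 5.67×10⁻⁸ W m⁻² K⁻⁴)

S = 1630/1.08² = 1397 W m⁻².
T_eq = [S(1−A)/(4σ)]^(1/4) = [1397×0.66/(4×5.67×10⁻⁸)]^(1/4) = 252.5 K.
ΔT = T_surf − T_eq = 283 − 252.5.

ΔT ≈ 30.5 K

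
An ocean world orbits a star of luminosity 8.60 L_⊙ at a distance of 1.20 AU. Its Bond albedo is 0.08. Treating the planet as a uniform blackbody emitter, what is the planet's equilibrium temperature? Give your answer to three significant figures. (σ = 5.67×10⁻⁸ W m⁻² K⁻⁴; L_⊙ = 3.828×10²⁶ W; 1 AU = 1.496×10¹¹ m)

d = 1.20 AU = 1.80×10¹¹ m.
L = 8.60 × 3.828×10²⁶ = 3.29×10²⁷ W.
Flux: S = L/(4πd²) = 3.29×10²⁷/(4π×(1.80×10¹¹)²) = 8130 W m⁻².
Energy balance: absorbed = emitted ⇒ πR²·S(1−A) = 4πR²·σT_eq⁴, so T_eq⁴ = S(1−A)/(4σ).
T_eq = [8130 × 0.92 / (4 × 5.67×10⁻⁸)]^(1/4) = (3.30×10¹⁰)^(1/4) = 426 K.

T_eq ≈ 426 K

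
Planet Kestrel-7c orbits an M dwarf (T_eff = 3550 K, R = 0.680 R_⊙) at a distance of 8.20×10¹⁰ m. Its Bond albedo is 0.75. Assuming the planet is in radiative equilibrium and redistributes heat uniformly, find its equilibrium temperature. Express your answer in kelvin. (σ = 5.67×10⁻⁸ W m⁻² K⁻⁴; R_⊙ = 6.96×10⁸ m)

R_⋆ = 0.680 × 6.96×10⁸ = 4.73×10⁸ m.
L = 4πR_⋆²σT_⋆⁴ = 4π(4.73×10⁸)² × 5.67×10⁻⁸ × (3550)⁴ = 2.53×10²⁵ W.
S = L/(4πd²) = 300 W m⁻².
Energy balance: absorbed = emitted ⇒ πR²·S(1−A) = 4πR²·σT_eq⁴, so T_eq⁴ = S(1−A)/(4σ).
T_eq = [300 × 0.25 / (4 × 5.67×10⁻⁸)]^(1/4) = (3.31×10⁸)^(1/4) = 135 K.

T_eq ≈ 135 K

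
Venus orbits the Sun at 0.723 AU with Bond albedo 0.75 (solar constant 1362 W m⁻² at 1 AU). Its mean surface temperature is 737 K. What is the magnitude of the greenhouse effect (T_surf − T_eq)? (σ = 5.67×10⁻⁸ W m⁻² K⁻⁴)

S = 1362/0.723² = 2606 W m⁻².
T_eq = [S(1−A)/(4σ)]^(1/4) = [2606×0.25/(4×5.67×10⁻⁸)]^(1/4) = 231.5 K.
ΔT = T_surf − T_eq = 737 − 231.5.

ΔT ≈ 505.5 K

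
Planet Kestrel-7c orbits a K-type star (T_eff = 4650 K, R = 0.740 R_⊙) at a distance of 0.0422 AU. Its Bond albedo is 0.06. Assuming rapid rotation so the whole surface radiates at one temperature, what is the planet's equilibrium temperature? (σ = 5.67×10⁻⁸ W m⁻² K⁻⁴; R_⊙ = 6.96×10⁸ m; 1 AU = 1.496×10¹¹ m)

T_eq ≈ 925 K

R_⋆ = 0.740 × 6.96×10⁸ = 5.15×10⁸ m.
d = 0.0422 AU = 6.31×10⁹ m.
L = 4πR_⋆²σT_⋆⁴ = 4π(5.15×10⁸)² × 5.67×10⁻⁸ × (4650)⁴ = 8.84×10²⁵ W.
S = L/(4πd²) = 1.76×10⁵ W m⁻².
Energy balance: absorbed = emitted ⇒ πR²·S(1−A) = 4πR²·σT_eq⁴, so T_eq⁴ = S(1−A)/(4σ).
T_eq = [1.76×10⁵ × 0.94 / (4 × 5.67×10⁻⁸)]^(1/4) = (7.31×10¹¹)^(1/4) = 925 K.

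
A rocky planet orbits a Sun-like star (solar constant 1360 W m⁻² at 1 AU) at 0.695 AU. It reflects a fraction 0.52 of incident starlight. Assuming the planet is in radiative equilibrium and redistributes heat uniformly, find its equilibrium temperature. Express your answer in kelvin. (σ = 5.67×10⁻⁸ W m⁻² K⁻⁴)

Flux at 0.695 AU: S = 1360/0.695² = 2820 W m⁻².
Energy balance: absorbed = emitted ⇒ πR²·S(1−A) = 4πR²·σT_eq⁴, so T_eq⁴ = S(1−A)/(4σ).
T_eq = [2820 × 0.48 / (4 × 5.67×10⁻⁸)]^(1/4) = (5.96×10⁹)^(1/4) = 278 K.

T_eq ≈ 278 K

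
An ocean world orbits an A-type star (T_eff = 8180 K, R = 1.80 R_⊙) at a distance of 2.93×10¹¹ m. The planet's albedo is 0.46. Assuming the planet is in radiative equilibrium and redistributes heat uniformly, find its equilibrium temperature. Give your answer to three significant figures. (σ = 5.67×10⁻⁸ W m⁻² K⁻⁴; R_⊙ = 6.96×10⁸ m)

R_⋆ = 1.80 × 6.96×10⁸ = 1.25×10⁹ m.
L = 4πR_⋆²σT_⋆⁴ = 4π(1.25×10⁹)² × 5.67×10⁻⁸ × (8180)⁴ = 5.01×10²⁷ W.
S = L/(4πd²) = 4640 W m⁻².
Energy balance: absorbed = emitted ⇒ πR²·S(1−A) = 4πR²·σT_eq⁴, so T_eq⁴ = S(1−A)/(4σ).
T_eq = [4640 × 0.54 / (4 × 5.67×10⁻⁸)]^(1/4) = (1.11×10¹⁰)^(1/4) = 324 K.

T_eq ≈ 324 K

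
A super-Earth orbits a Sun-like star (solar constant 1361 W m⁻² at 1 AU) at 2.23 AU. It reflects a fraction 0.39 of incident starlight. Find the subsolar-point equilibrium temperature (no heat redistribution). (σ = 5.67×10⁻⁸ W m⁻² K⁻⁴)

T_ss ≈ 233 K

Flux at 2.23 AU: S = 1361/2.23² = 274 W m⁻².
At the subsolar point the surface absorbs S(1−A) and emits σT⁴ per unit area — no factor of 4, since only the local patch is in balance.
T = [274 × 0.61 / 5.67×10⁻⁸]^(1/4) = (2.94×10⁹)^(1/4) = 233 K.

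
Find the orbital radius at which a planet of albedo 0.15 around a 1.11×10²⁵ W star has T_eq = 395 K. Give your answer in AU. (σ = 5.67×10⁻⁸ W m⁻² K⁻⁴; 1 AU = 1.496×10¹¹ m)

d ≈ 0.0780 AU

From T_eq⁴ = L(1−A)/(16πσd²): d = √[L(1−A)/(16πσT_eq⁴)].
d = √[1.11×10²⁵ × 0.85 / (16π × 5.67×10⁻⁸ × (395)⁴)] = 1.17×10¹⁰ m = 0.0780 AU.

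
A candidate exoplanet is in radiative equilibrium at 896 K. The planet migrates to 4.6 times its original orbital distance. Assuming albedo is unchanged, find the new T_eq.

T_eq ≈ 418 K

T_eq ∝ L^(1/4) · d^(−1/2).
T′ = 896 / 4.6^(1/2) = 418 K.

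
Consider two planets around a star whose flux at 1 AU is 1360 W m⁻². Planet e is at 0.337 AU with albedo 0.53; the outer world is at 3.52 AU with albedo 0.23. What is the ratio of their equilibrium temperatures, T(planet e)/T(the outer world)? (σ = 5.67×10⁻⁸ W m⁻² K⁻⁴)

T₁/T₂ ≈ 2.857

T_eq = [S₀(1−A)/(4σd²)]^(1/4), so T ∝ (1−A)^(1/4) / √d.
T₁ = [1360×0.47/(4×5.67×10⁻⁸×0.337²)]^(1/4) = 396.90 K.
T₂ = [1360×0.77/(4×5.67×10⁻⁸×3.52²)]^(1/4) = 138.94 K.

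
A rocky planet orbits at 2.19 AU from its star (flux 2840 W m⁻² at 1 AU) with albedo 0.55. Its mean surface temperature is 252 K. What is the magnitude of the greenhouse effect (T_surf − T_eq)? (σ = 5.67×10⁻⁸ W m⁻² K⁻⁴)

S = 2840/2.19² = 592.1 W m⁻².
T_eq = [S(1−A)/(4σ)]^(1/4) = [592.1×0.45/(4×5.67×10⁻⁸)]^(1/4) = 185.1 K.
ΔT = T_surf − T_eq = 252 − 185.1.

ΔT ≈ 66.9 K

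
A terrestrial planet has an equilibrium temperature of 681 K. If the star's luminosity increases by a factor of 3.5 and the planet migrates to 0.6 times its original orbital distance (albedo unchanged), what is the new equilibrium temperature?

T_eq ≈ 1200 K

T_eq ∝ L^(1/4) · d^(−1/2).
T′ = 681 × 3.5^(1/4) / 0.6^(1/2) = 1200 K.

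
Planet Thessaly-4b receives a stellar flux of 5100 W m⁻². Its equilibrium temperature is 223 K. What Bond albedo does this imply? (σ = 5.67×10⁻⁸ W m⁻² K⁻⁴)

From T_eq⁴ = S(1−A)/(4σ): 1−A = 4σT_eq⁴/S.
1−A = 4 × 5.67×10⁻⁸ × (223)⁴ / 5100 = 0.110.

A ≈ 0.89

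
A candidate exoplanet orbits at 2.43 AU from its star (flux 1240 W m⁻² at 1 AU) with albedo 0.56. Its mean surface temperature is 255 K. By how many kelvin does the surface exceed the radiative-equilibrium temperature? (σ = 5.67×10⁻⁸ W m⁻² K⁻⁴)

ΔT ≈ 112.9 K

S = 1240/2.43² = 210.0 W m⁻².
T_eq = [S(1−A)/(4σ)]^(1/4) = [210.0×0.44/(4×5.67×10⁻⁸)]^(1/4) = 142.1 K.
ΔT = T_surf − T_eq = 255 − 142.1.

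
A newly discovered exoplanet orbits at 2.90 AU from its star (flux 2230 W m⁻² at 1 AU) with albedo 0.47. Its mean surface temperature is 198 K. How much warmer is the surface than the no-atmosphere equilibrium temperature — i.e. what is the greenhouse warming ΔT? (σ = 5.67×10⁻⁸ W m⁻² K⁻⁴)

S = 2230/2.90² = 265.2 W m⁻².
T_eq = [S(1−A)/(4σ)]^(1/4) = [265.2×0.53/(4×5.67×10⁻⁸)]^(1/4) = 157.8 K.
ΔT = T_surf − T_eq = 198 − 157.8.

ΔT ≈ 40.2 K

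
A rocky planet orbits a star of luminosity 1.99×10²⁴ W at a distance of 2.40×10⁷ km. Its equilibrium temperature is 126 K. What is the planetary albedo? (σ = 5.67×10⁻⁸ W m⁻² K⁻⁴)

A ≈ 0.79

d = 2.40×10⁷ km = 2.40×10¹⁰ m.
Flux: S = L/(4πd²) = 1.99×10²⁴/(4π×(2.40×10¹⁰)²) = 275 W m⁻².
From T_eq⁴ = S(1−A)/(4σ): 1−A = 4σT_eq⁴/S.
1−A = 4 × 5.67×10⁻⁸ × (126)⁴ / 275 = 0.208.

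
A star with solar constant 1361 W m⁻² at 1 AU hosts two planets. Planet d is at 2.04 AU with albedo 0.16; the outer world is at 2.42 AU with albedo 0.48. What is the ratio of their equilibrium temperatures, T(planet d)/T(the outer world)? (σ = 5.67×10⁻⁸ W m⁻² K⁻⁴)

T₁/T₂ ≈ 1.228

T_eq = [S₀(1−A)/(4σd²)]^(1/4), so T ∝ (1−A)^(1/4) / √d.
T₁ = [1361×0.84/(4×5.67×10⁻⁸×2.04²)]^(1/4) = 186.56 K.
T₂ = [1361×0.52/(4×5.67×10⁻⁸×2.42²)]^(1/4) = 151.93 K.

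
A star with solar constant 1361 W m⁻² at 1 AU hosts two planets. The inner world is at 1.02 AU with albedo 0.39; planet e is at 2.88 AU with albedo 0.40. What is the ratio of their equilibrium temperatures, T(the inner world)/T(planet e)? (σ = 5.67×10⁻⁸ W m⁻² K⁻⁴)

T₁/T₂ ≈ 1.687

T_eq = [S₀(1−A)/(4σd²)]^(1/4), so T ∝ (1−A)^(1/4) / √d.
T₁ = [1361×0.61/(4×5.67×10⁻⁸×1.02²)]^(1/4) = 243.55 K.
T₂ = [1361×0.60/(4×5.67×10⁻⁸×2.88²)]^(1/4) = 144.34 K.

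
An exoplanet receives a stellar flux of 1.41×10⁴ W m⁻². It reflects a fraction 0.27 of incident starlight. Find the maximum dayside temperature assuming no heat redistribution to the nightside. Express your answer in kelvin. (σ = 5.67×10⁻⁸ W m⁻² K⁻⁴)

T_ss ≈ 653 K

With no redistribution each surface element balances locally: S(1−A) = σT⁴.
T = [1.41×10⁴ × 0.73 / 5.67×10⁻⁸]^(1/4) = (1.82×10¹¹)^(1/4) = 653 K.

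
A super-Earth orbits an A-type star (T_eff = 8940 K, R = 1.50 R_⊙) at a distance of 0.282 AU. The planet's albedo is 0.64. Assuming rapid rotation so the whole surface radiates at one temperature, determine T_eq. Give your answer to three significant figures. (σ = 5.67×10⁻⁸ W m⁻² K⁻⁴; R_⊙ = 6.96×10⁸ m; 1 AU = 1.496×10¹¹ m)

T_eq ≈ 770 K

R_⋆ = 1.50 × 6.96×10⁸ = 1.04×10⁹ m.
d = 0.282 AU = 4.22×10¹⁰ m.
L = 4πR_⋆²σT_⋆⁴ = 4π(1.04×10⁹)² × 5.67×10⁻⁸ × (8940)⁴ = 4.96×10²⁷ W.
S = L/(4πd²) = 2.22×10⁵ W m⁻².
Energy balance: absorbed = emitted ⇒ πR²·S(1−A) = 4πR²·σT_eq⁴, so T_eq⁴ = S(1−A)/(4σ).
T_eq = [2.22×10⁵ × 0.36 / (4 × 5.67×10⁻⁸)]^(1/4) = (3.52×10¹¹)^(1/4) = 770 K.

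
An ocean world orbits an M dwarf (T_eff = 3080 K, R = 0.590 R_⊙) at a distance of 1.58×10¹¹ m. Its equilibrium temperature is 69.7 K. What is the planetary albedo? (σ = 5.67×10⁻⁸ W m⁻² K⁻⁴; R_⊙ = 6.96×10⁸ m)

R_⋆ = 0.590 × 6.96×10⁸ = 4.11×10⁸ m.
L = 4πR_⋆²σT_⋆⁴ = 4π(4.11×10⁸)² × 5.67×10⁻⁸ × (3080)⁴ = 1.08×10²⁵ W.
S = L/(4πd²) = 34.5 W m⁻².
From T_eq⁴ = S(1−A)/(4σ): 1−A = 4σT_eq⁴/S.
1−A = 4 × 5.67×10⁻⁸ × (69.7)⁴ / 34.5 = 0.155.

A ≈ 0.84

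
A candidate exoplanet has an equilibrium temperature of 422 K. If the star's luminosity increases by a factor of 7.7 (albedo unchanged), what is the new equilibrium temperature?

T_eq ∝ L^(1/4) · d^(−1/2).
T′ = 422 × 7.7^(1/4) = 703 K.

T_eq ≈ 703 K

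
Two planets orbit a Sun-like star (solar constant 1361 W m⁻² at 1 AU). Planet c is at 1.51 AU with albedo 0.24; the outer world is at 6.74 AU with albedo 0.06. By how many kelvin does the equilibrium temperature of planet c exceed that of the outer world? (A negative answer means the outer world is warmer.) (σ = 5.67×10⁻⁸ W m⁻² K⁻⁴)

T_eq = [S₀(1−A)/(4σd²)]^(1/4), so T ∝ (1−A)^(1/4) / √d.
T₁ = [1361×0.76/(4×5.67×10⁻⁸×1.51²)]^(1/4) = 211.48 K.
T₂ = [1361×0.94/(4×5.67×10⁻⁸×6.74²)]^(1/4) = 105.56 K.

ΔT ≈ 105.9 K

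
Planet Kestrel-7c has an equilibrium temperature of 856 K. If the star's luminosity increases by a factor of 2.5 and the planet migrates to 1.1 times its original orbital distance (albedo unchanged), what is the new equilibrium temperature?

T_eq ≈ 1030 K

T_eq ∝ L^(1/4) · d^(−1/2).
T′ = 856 × 2.5^(1/4) / 1.1^(1/2) = 1030 K.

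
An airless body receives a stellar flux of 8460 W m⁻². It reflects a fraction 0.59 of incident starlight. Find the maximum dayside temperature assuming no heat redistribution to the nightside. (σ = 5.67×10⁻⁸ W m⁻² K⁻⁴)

T_ss ≈ 497 K

With no redistribution each surface element balances locally: S(1−A) = σT⁴.
T = [8460 × 0.41 / 5.67×10⁻⁸]^(1/4) = (6.12×10¹⁰)^(1/4) = 497 K.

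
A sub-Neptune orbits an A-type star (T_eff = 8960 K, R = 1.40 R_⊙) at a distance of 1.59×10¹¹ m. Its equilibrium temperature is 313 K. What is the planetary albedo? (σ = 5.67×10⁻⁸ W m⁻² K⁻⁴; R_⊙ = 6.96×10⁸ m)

A ≈ 0.84

R_⋆ = 1.40 × 6.96×10⁸ = 9.74×10⁸ m.
L = 4πR_⋆²σT_⋆⁴ = 4π(9.74×10⁸)² × 5.67×10⁻⁸ × (8960)⁴ = 4.36×10²⁷ W.
S = L/(4πd²) = 1.37×10⁴ W m⁻².
From T_eq⁴ = S(1−A)/(4σ): 1−A = 4σT_eq⁴/S.
1−A = 4 × 5.67×10⁻⁸ × (313)⁴ / 1.37×10⁴ = 0.159.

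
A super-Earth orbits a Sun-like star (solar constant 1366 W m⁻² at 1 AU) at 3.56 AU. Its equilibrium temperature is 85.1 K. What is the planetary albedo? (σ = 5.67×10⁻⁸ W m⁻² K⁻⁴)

Flux at 3.56 AU: S = 1366/3.56² = 108 W m⁻².
From T_eq⁴ = S(1−A)/(4σ): 1−A = 4σT_eq⁴/S.
1−A = 4 × 5.67×10⁻⁸ × (85.1)⁴ / 108 = 0.110.

A ≈ 0.89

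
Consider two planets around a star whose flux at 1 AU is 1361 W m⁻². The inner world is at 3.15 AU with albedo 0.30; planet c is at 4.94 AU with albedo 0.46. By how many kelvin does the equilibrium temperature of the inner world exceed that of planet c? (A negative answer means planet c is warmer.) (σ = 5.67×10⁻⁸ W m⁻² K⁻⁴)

T_eq = [S₀(1−A)/(4σd²)]^(1/4), so T ∝ (1−A)^(1/4) / √d.
T₁ = [1361×0.70/(4×5.67×10⁻⁸×3.15²)]^(1/4) = 143.44 K.
T₂ = [1361×0.54/(4×5.67×10⁻⁸×4.94²)]^(1/4) = 107.35 K.

ΔT ≈ 36.1 K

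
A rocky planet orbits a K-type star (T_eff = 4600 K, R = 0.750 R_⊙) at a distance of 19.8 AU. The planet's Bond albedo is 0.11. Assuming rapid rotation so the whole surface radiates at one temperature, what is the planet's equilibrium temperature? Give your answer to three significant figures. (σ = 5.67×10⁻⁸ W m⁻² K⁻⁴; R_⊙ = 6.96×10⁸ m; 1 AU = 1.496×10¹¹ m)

T_eq ≈ 41.9 K

R_⋆ = 0.750 × 6.96×10⁸ = 5.22×10⁸ m.
d = 19.8 AU = 2.96×10¹² m.
L = 4πR_⋆²σT_⋆⁴ = 4π(5.22×10⁸)² × 5.67×10⁻⁸ × (4600)⁴ = 8.69×10²⁵ W.
S = L/(4πd²) = 0.788 W m⁻².
Energy balance: absorbed = emitted ⇒ πR²·S(1−A) = 4πR²·σT_eq⁴, so T_eq⁴ = S(1−A)/(4σ).
T_eq = [0.788 × 0.89 / (4 × 5.67×10⁻⁸)]^(1/4) = (3.09×10⁶)^(1/4) = 41.9 K.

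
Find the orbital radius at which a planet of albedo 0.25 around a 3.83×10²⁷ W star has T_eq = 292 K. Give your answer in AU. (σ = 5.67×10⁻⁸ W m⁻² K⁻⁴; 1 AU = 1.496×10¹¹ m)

From T_eq⁴ = L(1−A)/(16πσd²): d = √[L(1−A)/(16πσT_eq⁴)].
d = √[3.83×10²⁷ × 0.75 / (16π × 5.67×10⁻⁸ × (292)⁴)] = 3.72×10¹¹ m = 2.49 AU.

d ≈ 2.49 AU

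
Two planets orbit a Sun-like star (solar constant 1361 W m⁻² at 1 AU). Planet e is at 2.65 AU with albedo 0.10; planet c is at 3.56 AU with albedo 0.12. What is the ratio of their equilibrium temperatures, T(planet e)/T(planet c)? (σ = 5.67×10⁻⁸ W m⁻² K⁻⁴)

T_eq = [S₀(1−A)/(4σd²)]^(1/4), so T ∝ (1−A)^(1/4) / √d.
T₁ = [1361×0.90/(4×5.67×10⁻⁸×2.65²)]^(1/4) = 166.53 K.
T₂ = [1361×0.88/(4×5.67×10⁻⁸×3.56²)]^(1/4) = 142.87 K.

T₁/T₂ ≈ 1.166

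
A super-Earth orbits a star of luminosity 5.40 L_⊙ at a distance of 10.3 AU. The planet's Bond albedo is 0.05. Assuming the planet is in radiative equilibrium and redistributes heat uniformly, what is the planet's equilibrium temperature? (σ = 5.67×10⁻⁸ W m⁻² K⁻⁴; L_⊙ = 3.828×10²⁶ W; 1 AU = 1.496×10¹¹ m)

d = 10.3 AU = 1.54×10¹² m.
L = 5.40 × 3.828×10²⁶ = 2.07×10²⁷ W.
Flux: S = L/(4πd²) = 2.07×10²⁷/(4π×(1.54×10¹²)²) = 69.3 W m⁻².
Energy balance: absorbed = emitted ⇒ πR²·S(1−A) = 4πR²·σT_eq⁴, so T_eq⁴ = S(1−A)/(4σ).
T_eq = [69.3 × 0.95 / (4 × 5.67×10⁻⁸)]^(1/4) = (2.90×10⁸)^(1/4) = 131 K.

T_eq ≈ 131 K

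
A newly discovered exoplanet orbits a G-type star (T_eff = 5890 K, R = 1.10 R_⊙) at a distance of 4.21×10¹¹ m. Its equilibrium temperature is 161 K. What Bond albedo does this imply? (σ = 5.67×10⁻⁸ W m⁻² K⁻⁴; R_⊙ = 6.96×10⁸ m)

R_⋆ = 1.10 × 6.96×10⁸ = 7.66×10⁸ m.
L = 4πR_⋆²σT_⋆⁴ = 4π(7.66×10⁸)² × 5.67×10⁻⁸ × (5890)⁴ = 5.03×10²⁶ W.
S = L/(4πd²) = 226 W m⁻².
From T_eq⁴ = S(1−A)/(4σ): 1−A = 4σT_eq⁴/S.
1−A = 4 × 5.67×10⁻⁸ × (161)⁴ / 226 = 0.675.

A ≈ 0.32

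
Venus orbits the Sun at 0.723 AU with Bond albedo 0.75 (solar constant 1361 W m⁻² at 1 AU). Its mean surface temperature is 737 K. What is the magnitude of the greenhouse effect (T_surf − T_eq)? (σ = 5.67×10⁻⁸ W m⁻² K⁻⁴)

S = 1361/0.723² = 2604 W m⁻².
T_eq = [S(1−A)/(4σ)]^(1/4) = [2604×0.25/(4×5.67×10⁻⁸)]^(1/4) = 231.5 K.
ΔT = T_surf − T_eq = 737 − 231.5.

ΔT ≈ 505.5 K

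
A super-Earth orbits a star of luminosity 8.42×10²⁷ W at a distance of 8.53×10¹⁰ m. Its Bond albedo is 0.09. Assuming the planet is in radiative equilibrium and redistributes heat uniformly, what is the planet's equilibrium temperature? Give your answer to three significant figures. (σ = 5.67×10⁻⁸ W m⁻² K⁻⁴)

T_eq ≈ 780 K

Flux: S = L/(4πd²) = 8.42×10²⁷/(4π×(8.53×10¹⁰)²) = 9.21×10⁴ W m⁻².
Energy balance: absorbed = emitted ⇒ πR²·S(1−A) = 4πR²·σT_eq⁴, so T_eq⁴ = S(1−A)/(4σ).
T_eq = [9.21×10⁴ × 0.91 / (4 × 5.67×10⁻⁸)]^(1/4) = (3.69×10¹¹)^(1/4) = 780 K.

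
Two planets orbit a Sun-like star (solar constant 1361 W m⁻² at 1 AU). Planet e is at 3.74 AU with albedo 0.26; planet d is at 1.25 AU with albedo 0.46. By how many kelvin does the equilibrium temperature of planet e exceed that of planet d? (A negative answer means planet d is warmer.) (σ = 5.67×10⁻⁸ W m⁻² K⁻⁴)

T_eq = [S₀(1−A)/(4σd²)]^(1/4), so T ∝ (1−A)^(1/4) / √d.
T₁ = [1361×0.74/(4×5.67×10⁻⁸×3.74²)]^(1/4) = 133.48 K.
T₂ = [1361×0.54/(4×5.67×10⁻⁸×1.25²)]^(1/4) = 213.40 K.

ΔT ≈ -79.9 K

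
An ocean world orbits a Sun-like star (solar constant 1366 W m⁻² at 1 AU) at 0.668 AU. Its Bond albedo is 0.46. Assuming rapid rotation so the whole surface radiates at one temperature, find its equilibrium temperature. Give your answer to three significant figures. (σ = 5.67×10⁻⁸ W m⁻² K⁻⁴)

Flux at 0.668 AU: S = 1366/0.668² = 3060 W m⁻².
Energy balance: absorbed = emitted ⇒ πR²·S(1−A) = 4πR²·σT_eq⁴, so T_eq⁴ = S(1−A)/(4σ).
T_eq = [3060 × 0.54 / (4 × 5.67×10⁻⁸)]^(1/4) = (7.29×10⁹)^(1/4) = 292 K.

T_eq ≈ 292 K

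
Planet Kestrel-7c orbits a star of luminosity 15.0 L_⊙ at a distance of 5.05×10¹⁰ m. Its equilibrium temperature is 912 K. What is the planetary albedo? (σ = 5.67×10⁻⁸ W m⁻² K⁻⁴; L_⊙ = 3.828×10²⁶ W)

A ≈ 0.12

L = 15.0 × 3.828×10²⁶ = 5.74×10²⁷ W.
Flux: S = L/(4πd²) = 5.74×10²⁷/(4π×(5.05×10¹⁰)²) = 1.79×10⁵ W m⁻².
From T_eq⁴ = S(1−A)/(4σ): 1−A = 4σT_eq⁴/S.
1−A = 4 × 5.67×10⁻⁸ × (912)⁴ / 1.79×10⁵ = 0.876.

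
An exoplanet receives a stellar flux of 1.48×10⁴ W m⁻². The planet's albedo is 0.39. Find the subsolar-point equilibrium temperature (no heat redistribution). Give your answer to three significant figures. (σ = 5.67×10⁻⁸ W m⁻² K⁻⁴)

T_ss ≈ 632 K

At the subsolar point the surface absorbs S(1−A) and emits σT⁴ per unit area — no factor of 4, since only the local patch is in balance.
T = [1.48×10⁴ × 0.61 / 5.67×10⁻⁸]^(1/4) = (1.59×10¹¹)^(1/4) = 632 K.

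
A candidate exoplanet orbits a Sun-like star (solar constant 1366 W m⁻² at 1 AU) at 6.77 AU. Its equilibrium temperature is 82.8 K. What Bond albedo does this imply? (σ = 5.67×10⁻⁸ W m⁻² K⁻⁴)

A ≈ 0.64

Flux at 6.77 AU: S = 1366/6.77² = 29.8 W m⁻².
From T_eq⁴ = S(1−A)/(4σ): 1−A = 4σT_eq⁴/S.
1−A = 4 × 5.67×10⁻⁸ × (82.8)⁴ / 29.8 = 0.358.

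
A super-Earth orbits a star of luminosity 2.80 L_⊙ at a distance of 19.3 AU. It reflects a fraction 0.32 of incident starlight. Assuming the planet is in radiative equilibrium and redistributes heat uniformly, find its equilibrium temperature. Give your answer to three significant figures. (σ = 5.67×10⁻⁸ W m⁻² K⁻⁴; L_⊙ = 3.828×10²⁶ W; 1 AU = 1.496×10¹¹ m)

d = 19.3 AU = 2.89×10¹² m.
L = 2.80 × 3.828×10²⁶ = 1.07×10²⁷ W.
Flux: S = L/(4πd²) = 1.07×10²⁷/(4π×(2.89×10¹²)²) = 10.2 W m⁻².
Energy balance: absorbed = emitted ⇒ πR²·S(1−A) = 4πR²·σT_eq⁴, so T_eq⁴ = S(1−A)/(4σ).
T_eq = [10.2 × 0.68 / (4 × 5.67×10⁻⁸)]^(1/4) = (3.07×10⁷)^(1/4) = 74.4 K.

T_eq ≈ 74.4 K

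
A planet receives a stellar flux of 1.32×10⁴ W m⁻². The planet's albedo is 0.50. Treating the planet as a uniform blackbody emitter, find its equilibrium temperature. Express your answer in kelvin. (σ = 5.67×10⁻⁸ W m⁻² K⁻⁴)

T_eq ≈ 413 K

Energy balance: absorbed = emitted ⇒ πR²·S(1−A) = 4πR²·σT_eq⁴, so T_eq⁴ = S(1−A)/(4σ).
T_eq = [1.32×10⁴ × 0.50 / (4 × 5.67×10⁻⁸)]^(1/4) = (2.91×10¹⁰)^(1/4) = 413 K.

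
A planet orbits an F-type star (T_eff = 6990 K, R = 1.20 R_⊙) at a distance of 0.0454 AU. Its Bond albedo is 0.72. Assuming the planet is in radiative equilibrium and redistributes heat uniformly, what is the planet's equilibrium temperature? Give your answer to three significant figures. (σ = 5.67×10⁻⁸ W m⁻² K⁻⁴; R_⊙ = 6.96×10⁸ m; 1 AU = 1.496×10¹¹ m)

R_⋆ = 1.20 × 6.96×10⁸ = 8.35×10⁸ m.
d = 0.0454 AU = 6.79×10⁹ m.
L = 4πR_⋆²σT_⋆⁴ = 4π(8.35×10⁸)² × 5.67×10⁻⁸ × (6990)⁴ = 1.19×10²⁷ W.
S = L/(4πd²) = 2.05×10⁶ W m⁻².
Energy balance: absorbed = emitted ⇒ πR²·S(1−A) = 4πR²·σT_eq⁴, so T_eq⁴ = S(1−A)/(4σ).
T_eq = [2.05×10⁶ × 0.28 / (4 × 5.67×10⁻⁸)]^(1/4) = (2.53×10¹²)^(1/4) = 1260 K.

T_eq ≈ 1260 K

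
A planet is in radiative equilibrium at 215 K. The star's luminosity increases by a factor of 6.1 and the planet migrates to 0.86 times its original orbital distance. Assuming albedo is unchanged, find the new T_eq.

T_eq ≈ 364 K

T_eq ∝ L^(1/4) · d^(−1/2).
T′ = 215 × 6.1^(1/4) / 0.86^(1/2) = 364 K.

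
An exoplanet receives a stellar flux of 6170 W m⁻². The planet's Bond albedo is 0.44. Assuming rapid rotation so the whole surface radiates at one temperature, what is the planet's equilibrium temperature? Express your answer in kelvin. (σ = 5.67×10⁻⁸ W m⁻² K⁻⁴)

Energy balance: absorbed = emitted ⇒ πR²·S(1−A) = 4πR²·σT_eq⁴, so T_eq⁴ = S(1−A)/(4σ).
T_eq = [6170 × 0.56 / (4 × 5.67×10⁻⁸)]^(1/4) = (1.52×10¹⁰)^(1/4) = 351 K.

T_eq ≈ 351 K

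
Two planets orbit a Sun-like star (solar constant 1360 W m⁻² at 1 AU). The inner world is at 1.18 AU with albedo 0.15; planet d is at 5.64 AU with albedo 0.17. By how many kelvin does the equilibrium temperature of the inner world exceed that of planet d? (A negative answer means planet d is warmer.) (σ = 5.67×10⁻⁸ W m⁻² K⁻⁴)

ΔT ≈ 134.1 K

T_eq = [S₀(1−A)/(4σd²)]^(1/4), so T ∝ (1−A)^(1/4) / √d.
T₁ = [1360×0.85/(4×5.67×10⁻⁸×1.18²)]^(1/4) = 245.97 K.
T₂ = [1360×0.83/(4×5.67×10⁻⁸×5.64²)]^(1/4) = 111.84 K.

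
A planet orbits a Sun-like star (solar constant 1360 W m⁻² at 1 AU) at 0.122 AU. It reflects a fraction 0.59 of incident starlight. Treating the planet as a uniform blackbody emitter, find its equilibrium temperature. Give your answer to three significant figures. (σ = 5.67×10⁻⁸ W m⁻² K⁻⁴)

Flux at 0.122 AU: S = 1360/0.122² = 9.14×10⁴ W m⁻².
Energy balance: absorbed = emitted ⇒ πR²·S(1−A) = 4πR²·σT_eq⁴, so T_eq⁴ = S(1−A)/(4σ).
T_eq = [9.14×10⁴ × 0.41 / (4 × 5.67×10⁻⁸)]^(1/4) = (1.65×10¹¹)^(1/4) = 638 K.

T_eq ≈ 638 K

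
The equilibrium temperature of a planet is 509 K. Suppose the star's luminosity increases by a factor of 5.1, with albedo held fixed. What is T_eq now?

T_eq ∝ L^(1/4) · d^(−1/2).
T′ = 509 × 5.1^(1/4) = 765 K.

T_eq ≈ 765 K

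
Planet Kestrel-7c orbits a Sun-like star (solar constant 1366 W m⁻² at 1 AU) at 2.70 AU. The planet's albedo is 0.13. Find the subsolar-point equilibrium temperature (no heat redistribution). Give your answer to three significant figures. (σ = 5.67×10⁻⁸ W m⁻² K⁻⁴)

T_ss ≈ 232 K

Flux at 2.70 AU: S = 1366/2.70² = 187 W m⁻².
At the subsolar point the surface absorbs S(1−A) and emits σT⁴ per unit area — no factor of 4, since only the local patch is in balance.
T = [187 × 0.87 / 5.67×10⁻⁸]^(1/4) = (2.88×10⁹)^(1/4) = 232 K.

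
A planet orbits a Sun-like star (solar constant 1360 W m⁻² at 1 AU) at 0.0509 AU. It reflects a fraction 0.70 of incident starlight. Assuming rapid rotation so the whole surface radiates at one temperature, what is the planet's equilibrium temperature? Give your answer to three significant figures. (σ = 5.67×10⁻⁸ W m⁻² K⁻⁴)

T_eq ≈ 913 K

Flux at 0.0509 AU: S = 1360/0.0509² = 5.25×10⁵ W m⁻².
Energy balance: absorbed = emitted ⇒ πR²·S(1−A) = 4πR²·σT_eq⁴, so T_eq⁴ = S(1−A)/(4σ).
T_eq = [5.25×10⁵ × 0.30 / (4 × 5.67×10⁻⁸)]^(1/4) = (6.94×10¹¹)^(1/4) = 913 K.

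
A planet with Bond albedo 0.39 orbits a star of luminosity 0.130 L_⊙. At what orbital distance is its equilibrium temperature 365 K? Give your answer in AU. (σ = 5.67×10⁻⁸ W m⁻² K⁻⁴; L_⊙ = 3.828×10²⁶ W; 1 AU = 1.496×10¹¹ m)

d ≈ 0.164 AU

L = 0.130 × 3.828×10²⁶ = 4.98×10²⁵ W.
From T_eq⁴ = L(1−A)/(16πσd²): d = √[L(1−A)/(16πσT_eq⁴)].
d = √[4.98×10²⁵ × 0.61 / (16π × 5.67×10⁻⁸ × (365)⁴)] = 2.45×10¹⁰ m = 0.164 AU.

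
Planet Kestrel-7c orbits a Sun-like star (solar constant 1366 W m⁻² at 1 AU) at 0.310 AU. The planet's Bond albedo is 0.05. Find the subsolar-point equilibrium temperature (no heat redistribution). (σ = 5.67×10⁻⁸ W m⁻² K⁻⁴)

Flux at 0.310 AU: S = 1366/0.310² = 1.42×10⁴ W m⁻².
At the subsolar point the surface absorbs S(1−A) and emits σT⁴ per unit area — no factor of 4, since only the local patch is in balance.
T = [1.42×10⁴ × 0.95 / 5.67×10⁻⁸]^(1/4) = (2.38×10¹¹)^(1/4) = 699 K.

T_ss ≈ 699 K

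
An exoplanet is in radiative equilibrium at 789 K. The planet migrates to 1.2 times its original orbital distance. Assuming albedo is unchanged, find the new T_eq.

T_eq ≈ 720 K

T_eq ∝ L^(1/4) · d^(−1/2).
T′ = 789 / 1.2^(1/2) = 720 K.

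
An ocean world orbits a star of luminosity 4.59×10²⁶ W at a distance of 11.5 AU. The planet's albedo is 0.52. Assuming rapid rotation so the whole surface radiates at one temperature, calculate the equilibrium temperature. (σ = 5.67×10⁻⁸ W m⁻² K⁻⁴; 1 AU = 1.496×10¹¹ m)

T_eq ≈ 71.5 K

d = 11.5 AU = 1.72×10¹² m.
Flux: S = L/(4πd²) = 4.59×10²⁶/(4π×(1.72×10¹²)²) = 12.3 W m⁻².
Energy balance: absorbed = emitted ⇒ πR²·S(1−A) = 4πR²·σT_eq⁴, so T_eq⁴ = S(1−A)/(4σ).
T_eq = [12.3 × 0.48 / (4 × 5.67×10⁻⁸)]^(1/4) = (2.61×10⁷)^(1/4) = 71.5 K.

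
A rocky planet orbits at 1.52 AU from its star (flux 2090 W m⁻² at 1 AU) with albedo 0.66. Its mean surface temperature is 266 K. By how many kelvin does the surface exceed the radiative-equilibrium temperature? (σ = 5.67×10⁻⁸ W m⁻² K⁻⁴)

ΔT ≈ 74.1 K

S = 2090/1.52² = 904.6 W m⁻².
T_eq = [S(1−A)/(4σ)]^(1/4) = [904.6×0.34/(4×5.67×10⁻⁸)]^(1/4) = 191.9 K.
ΔT = T_surf − T_eq = 266 − 191.9.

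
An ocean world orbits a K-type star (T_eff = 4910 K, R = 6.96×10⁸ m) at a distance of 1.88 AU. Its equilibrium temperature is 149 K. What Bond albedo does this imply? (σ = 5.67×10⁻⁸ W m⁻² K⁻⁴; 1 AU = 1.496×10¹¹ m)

d = 1.88 AU = 2.81×10¹¹ m.
L = 4πR_⋆²σT_⋆⁴ = 4π(6.96×10⁸)² × 5.67×10⁻⁸ × (4910)⁴ = 2.01×10²⁶ W.
S = L/(4πd²) = 202 W m⁻².
From T_eq⁴ = S(1−A)/(4σ): 1−A = 4σT_eq⁴/S.
1−A = 4 × 5.67×10⁻⁸ × (149)⁴ / 202 = 0.554.

A ≈ 0.45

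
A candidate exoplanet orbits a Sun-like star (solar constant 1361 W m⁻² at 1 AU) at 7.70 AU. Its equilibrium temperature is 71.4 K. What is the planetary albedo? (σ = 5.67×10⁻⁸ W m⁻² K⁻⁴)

A ≈ 0.74

Flux at 7.70 AU: S = 1361/7.70² = 23.0 W m⁻².
From T_eq⁴ = S(1−A)/(4σ): 1−A = 4σT_eq⁴/S.
1−A = 4 × 5.67×10⁻⁸ × (71.4)⁴ / 23.0 = 0.257.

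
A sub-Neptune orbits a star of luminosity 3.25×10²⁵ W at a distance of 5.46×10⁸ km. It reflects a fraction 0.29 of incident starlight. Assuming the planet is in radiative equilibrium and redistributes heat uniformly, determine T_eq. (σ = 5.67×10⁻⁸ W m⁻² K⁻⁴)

T_eq ≈ 72.2 K

d = 5.46×10⁸ km = 5.46×10¹¹ m.
Flux: S = L/(4πd²) = 3.25×10²⁵/(4π×(5.46×10¹¹)²) = 8.68 W m⁻².
Energy balance: absorbed = emitted ⇒ πR²·S(1−A) = 4πR²·σT_eq⁴, so T_eq⁴ = S(1−A)/(4σ).
T_eq = [8.68 × 0.71 / (4 × 5.67×10⁻⁸)]^(1/4) = (2.72×10⁷)^(1/4) = 72.2 K.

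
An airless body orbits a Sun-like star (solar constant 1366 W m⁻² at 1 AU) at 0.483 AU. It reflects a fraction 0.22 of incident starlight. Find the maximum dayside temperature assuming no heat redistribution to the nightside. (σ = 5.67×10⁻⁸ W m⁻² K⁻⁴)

Flux at 0.483 AU: S = 1366/0.483² = 5860 W m⁻².
With no redistribution each surface element balances locally: S(1−A) = σT⁴.
T = [5860 × 0.78 / 5.67×10⁻⁸]^(1/4) = (8.06×10¹⁰)^(1/4) = 533 K.

T_ss ≈ 533 K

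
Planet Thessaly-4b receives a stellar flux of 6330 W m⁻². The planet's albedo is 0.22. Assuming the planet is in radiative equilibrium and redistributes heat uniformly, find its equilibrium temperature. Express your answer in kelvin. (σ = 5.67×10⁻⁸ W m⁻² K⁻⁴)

Energy balance: absorbed = emitted ⇒ πR²·S(1−A) = 4πR²·σT_eq⁴, so T_eq⁴ = S(1−A)/(4σ).
T_eq = [6330 × 0.78 / (4 × 5.67×10⁻⁸)]^(1/4) = (2.18×10¹⁰)^(1/4) = 384 K.

T_eq ≈ 384 K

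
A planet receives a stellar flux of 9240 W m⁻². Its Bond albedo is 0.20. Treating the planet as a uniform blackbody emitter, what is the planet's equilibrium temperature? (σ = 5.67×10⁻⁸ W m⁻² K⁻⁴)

T_eq ≈ 425 K

Energy balance: absorbed = emitted ⇒ πR²·S(1−A) = 4πR²·σT_eq⁴, so T_eq⁴ = S(1−A)/(4σ).
T_eq = [9240 × 0.80 / (4 × 5.67×10⁻⁸)]^(1/4) = (3.26×10¹⁰)^(1/4) = 425 K.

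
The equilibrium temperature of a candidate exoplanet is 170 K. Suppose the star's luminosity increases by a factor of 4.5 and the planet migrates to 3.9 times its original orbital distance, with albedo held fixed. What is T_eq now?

T_eq ≈ 125 K

T_eq ∝ L^(1/4) · d^(−1/2).
T′ = 170 × 4.5^(1/4) / 3.9^(1/2) = 125 K.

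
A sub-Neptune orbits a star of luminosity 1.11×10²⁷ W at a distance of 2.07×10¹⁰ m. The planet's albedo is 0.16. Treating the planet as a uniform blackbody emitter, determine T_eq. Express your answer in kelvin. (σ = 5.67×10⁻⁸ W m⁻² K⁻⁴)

T_eq ≈ 935 K

Flux: S = L/(4πd²) = 1.11×10²⁷/(4π×(2.07×10¹⁰)²) = 2.06×10⁵ W m⁻².
Energy balance: absorbed = emitted ⇒ πR²·S(1−A) = 4πR²·σT_eq⁴, so T_eq⁴ = S(1−A)/(4σ).
T_eq = [2.06×10⁵ × 0.84 / (4 × 5.67×10⁻⁸)]^(1/4) = (7.63×10¹¹)^(1/4) = 935 K.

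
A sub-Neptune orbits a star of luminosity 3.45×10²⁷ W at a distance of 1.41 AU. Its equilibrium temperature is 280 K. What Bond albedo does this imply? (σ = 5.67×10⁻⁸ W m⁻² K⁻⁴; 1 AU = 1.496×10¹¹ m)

A ≈ 0.77

d = 1.41 AU = 2.11×10¹¹ m.
Flux: S = L/(4πd²) = 3.45×10²⁷/(4π×(2.11×10¹¹)²) = 6170 W m⁻².
From T_eq⁴ = S(1−A)/(4σ): 1−A = 4σT_eq⁴/S.
1−A = 4 × 5.67×10⁻⁸ × (280)⁴ / 6170 = 0.226.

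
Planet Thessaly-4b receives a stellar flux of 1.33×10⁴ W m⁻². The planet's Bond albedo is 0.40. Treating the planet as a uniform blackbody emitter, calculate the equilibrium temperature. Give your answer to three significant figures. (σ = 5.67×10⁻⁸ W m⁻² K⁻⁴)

T_eq ≈ 433 K

Energy balance: absorbed = emitted ⇒ πR²·S(1−A) = 4πR²·σT_eq⁴, so T_eq⁴ = S(1−A)/(4σ).
T_eq = [1.33×10⁴ × 0.60 / (4 × 5.67×10⁻⁸)]^(1/4) = (3.52×10¹⁰)^(1/4) = 433 K.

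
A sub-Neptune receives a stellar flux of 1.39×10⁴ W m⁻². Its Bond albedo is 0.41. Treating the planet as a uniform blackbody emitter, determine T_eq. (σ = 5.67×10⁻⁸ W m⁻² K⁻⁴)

Energy balance: absorbed = emitted ⇒ πR²·S(1−A) = 4πR²·σT_eq⁴, so T_eq⁴ = S(1−A)/(4σ).
T_eq = [1.39×10⁴ × 0.59 / (4 × 5.67×10⁻⁸)]^(1/4) = (3.62×10¹⁰)^(1/4) = 436 K.

T_eq ≈ 436 K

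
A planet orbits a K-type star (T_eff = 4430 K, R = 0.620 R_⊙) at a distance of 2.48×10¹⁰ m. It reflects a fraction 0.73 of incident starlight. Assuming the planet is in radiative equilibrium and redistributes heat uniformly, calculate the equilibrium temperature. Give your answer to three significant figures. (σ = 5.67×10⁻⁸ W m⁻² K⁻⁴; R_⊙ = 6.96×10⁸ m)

T_eq ≈ 298 K

R_⋆ = 0.620 × 6.96×10⁸ = 4.32×10⁸ m.
L = 4πR_⋆²σT_⋆⁴ = 4π(4.32×10⁸)² × 5.67×10⁻⁸ × (4430)⁴ = 5.11×10²⁵ W.
S = L/(4πd²) = 6610 W m⁻².
Energy balance: absorbed = emitted ⇒ πR²·S(1−A) = 4πR²·σT_eq⁴, so T_eq⁴ = S(1−A)/(4σ).
T_eq = [6610 × 0.27 / (4 × 5.67×10⁻⁸)]^(1/4) = (7.87×10⁹)^(1/4) = 298 K.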